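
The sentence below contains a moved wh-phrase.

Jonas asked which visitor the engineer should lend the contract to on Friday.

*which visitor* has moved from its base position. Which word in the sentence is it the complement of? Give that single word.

to

Underlying clause: The engineer should lend the contract to which visitor on Friday.
'which visitor' is the object of the preposition 'to' (recipient of 'lend'). Wh-movement fronts it, leaving a gap right after 'to':
Jonas asked which visitor the engineer should lend the contract to ___ on Friday.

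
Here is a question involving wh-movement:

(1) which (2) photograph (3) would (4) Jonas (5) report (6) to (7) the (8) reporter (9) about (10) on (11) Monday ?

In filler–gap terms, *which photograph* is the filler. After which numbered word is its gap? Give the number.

Before movement: Jonas would report to the reporter about which photograph on Monday.
The filler 'which photograph' is interpreted as the object of the preposition 'about'. Wh-movement fronts it, leaving a gap right after 'about':
Which photograph would Jonas report to the reporter about ___ on Monday?
'about' is word 9.

9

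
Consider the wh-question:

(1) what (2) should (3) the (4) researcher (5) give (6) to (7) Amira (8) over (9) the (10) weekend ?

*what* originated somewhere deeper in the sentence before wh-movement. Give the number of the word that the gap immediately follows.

Underlying clause: The researcher should give what to Amira over the weekend.
'what' is the direct object of 'give'. Fronting leaves a gap immediately after 'give':
What should the researcher give ___ to Amira over the weekend?
'give' is word 5.

5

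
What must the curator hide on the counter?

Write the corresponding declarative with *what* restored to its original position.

'what' functions as the direct object of 'hide'. Fronting leaves a gap immediately after 'hide':
What must the curator hide ___ on the counter?

The curator must hide what on the counter.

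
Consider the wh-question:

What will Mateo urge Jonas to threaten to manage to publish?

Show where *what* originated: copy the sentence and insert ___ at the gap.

What will Mateo urge Jonas to threaten to manage to publish ___?

Before movement: Mateo will urge Jonas to threaten to manage to publish what.
'what' functions as the direct object of 'publish'. The gap is right after 'publish'.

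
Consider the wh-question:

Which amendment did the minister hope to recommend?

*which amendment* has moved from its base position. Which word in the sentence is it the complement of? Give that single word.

recommend

In situ: The minister did hope to recommend which amendment.
'which amendment' functions as the direct object of 'recommend'. Wh-movement fronts it, leaving a gap right after 'recommend':
Which amendment did the minister hope to recommend ___?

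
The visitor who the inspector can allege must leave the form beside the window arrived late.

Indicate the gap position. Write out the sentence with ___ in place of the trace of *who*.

The visitor who the inspector can allege ___ must leave the form beside the window arrived late.

'who' is the subject of the clause embedded under 'allege'. The gap is right after 'allege'.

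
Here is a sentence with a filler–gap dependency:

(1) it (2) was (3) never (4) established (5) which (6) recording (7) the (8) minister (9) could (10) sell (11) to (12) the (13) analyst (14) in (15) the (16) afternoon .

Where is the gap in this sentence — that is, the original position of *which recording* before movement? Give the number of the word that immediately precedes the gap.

In situ: The minister could sell which recording to the analyst in the afternoon.
The filler 'which recording' is interpreted as the direct object of 'sell'. Fronting leaves a gap immediately after 'sell':
It was never established which recording the minister could sell ___ to the analyst in the afternoon.
'sell' is word 10.

10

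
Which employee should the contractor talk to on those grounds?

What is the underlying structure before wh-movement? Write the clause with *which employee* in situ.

The contractor should talk to which employee on those grounds.

The filler 'which employee' is interpreted as the object of the preposition 'to'. It moves to the left edge, and the trace sits right after 'to':
Which employee should the contractor talk to ___ on those grounds?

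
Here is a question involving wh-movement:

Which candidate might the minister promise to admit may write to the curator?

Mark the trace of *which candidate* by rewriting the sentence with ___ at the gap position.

Before movement: The minister might promise to admit which candidate may write to the curator.
The filler 'which candidate' is interpreted as the subject of the clause embedded under 'admit'. The gap is right after 'admit'.

Which candidate might the minister promise to admit ___ may write to the curator?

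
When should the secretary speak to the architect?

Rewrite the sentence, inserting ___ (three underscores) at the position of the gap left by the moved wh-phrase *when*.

When should the secretary speak to the architect ___?

Pre-movement form: The secretary should speak to the architect when.
The filler 'when' is interpreted as the temporal adjunct. The gap is right after 'architect'.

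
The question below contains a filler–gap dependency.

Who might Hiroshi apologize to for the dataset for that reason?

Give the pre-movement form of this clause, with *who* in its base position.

Hiroshi might apologize to who for the dataset for that reason.

'who' is the object of the preposition 'to'. Wh-movement fronts it, leaving a gap right after 'to':
Who might Hiroshi apologize to ___ for the dataset for that reason?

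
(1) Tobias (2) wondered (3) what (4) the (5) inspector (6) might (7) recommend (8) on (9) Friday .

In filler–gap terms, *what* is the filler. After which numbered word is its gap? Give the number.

7

In situ: The inspector might recommend what on Friday.
The filler 'what' is interpreted as the direct object of 'recommend'. It moves to the left edge, and the trace sits right after 'recommend':
Tobias wondered what the inspector might recommend ___ on Friday.
'recommend' is word 7.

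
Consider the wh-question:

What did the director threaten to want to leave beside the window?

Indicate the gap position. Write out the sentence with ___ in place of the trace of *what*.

What did the director threaten to want to leave ___ beside the window?

Underlying clause: The director did threaten to want to leave what beside the window.
The filler 'what' is interpreted as the direct object of 'leave'. The gap is right after 'leave'.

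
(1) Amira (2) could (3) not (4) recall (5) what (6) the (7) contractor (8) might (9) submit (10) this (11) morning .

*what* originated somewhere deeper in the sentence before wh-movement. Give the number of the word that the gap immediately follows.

9

Underlying clause: The contractor might submit what this morning.
'what' functions as the direct object of 'submit'. Wh-movement fronts it, leaving a gap right after 'submit':
Amira could not recall what the contractor might submit ___ this morning.
'submit' is word 9.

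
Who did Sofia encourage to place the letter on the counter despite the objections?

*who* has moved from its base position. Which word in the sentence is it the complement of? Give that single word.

Underlying clause: Sofia did encourage who to place the letter on the counter despite the objections.
'who' functions as the direct object of 'encourage'. It moves to the left edge, and the trace sits right after 'encourage':
Who did Sofia encourage ___ to place the letter on the counter despite the objections?

encourage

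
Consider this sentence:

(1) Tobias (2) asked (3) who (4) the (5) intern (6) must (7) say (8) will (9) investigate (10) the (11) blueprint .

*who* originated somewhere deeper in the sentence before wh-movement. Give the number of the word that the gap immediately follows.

In situ: The intern must say who will investigate the blueprint.
The filler 'who' is interpreted as the subject of the clause embedded under 'say'. Wh-movement fronts it, leaving a gap right after 'say':
Tobias asked who the intern must say ___ will investigate the blueprint.
'say' is word 7.

7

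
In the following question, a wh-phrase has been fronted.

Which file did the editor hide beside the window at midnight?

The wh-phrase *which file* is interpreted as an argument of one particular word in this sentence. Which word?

Before movement: The editor did hide which file beside the window at midnight.
'which file' functions as the direct object of 'hide'. Wh-movement fronts it, leaving a gap right after 'hide':
Which file did the editor hide ___ beside the window at midnight?

hide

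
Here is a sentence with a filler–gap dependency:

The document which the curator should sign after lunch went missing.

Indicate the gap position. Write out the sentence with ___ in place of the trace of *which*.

'which' functions as the direct object of 'sign'. The gap is right after 'sign'.

The document which the curator should sign ___ after lunch went missing.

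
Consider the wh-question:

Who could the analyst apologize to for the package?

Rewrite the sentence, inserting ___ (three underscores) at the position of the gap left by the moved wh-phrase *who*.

Who could the analyst apologize to ___ for the package?

In situ: The analyst could apologize to who for the package.
'who' functions as the object of the preposition 'to'. The gap is right after 'to'.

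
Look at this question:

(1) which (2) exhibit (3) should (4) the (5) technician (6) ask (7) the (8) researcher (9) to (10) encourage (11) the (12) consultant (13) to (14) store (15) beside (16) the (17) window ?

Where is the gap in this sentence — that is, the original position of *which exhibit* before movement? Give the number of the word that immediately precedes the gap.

14

Underlying clause: The technician should ask the researcher to encourage the consultant to store which exhibit beside the window.
'which exhibit' functions as the direct object of 'store'. It moves to the left edge, and the trace sits right after 'store':
Which exhibit should the technician ask the researcher to encourage the consultant to store ___ beside the window?
'store' is word 14.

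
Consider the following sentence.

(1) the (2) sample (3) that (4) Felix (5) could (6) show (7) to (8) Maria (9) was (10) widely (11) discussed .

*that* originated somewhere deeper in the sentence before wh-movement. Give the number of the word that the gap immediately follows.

'that' is the direct object of 'show'. Fronting leaves a gap immediately after 'show':
The sample that Felix could show ___ to Maria was widely discussed.
'show' is word 6.

6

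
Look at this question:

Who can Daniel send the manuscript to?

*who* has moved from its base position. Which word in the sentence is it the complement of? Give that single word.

Underlying clause: Daniel can send the manuscript to who.
'who' is the object of the preposition 'to' (recipient of 'send'). Wh-movement fronts it, leaving a gap right after 'to':
Who can Daniel send the manuscript to ___?

to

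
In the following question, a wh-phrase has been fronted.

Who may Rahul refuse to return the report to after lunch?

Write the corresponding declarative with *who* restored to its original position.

'who' functions as the object of the preposition 'to' (recipient of 'return'). Fronting leaves a gap immediately after 'to':
Who may Rahul refuse to return the report to ___ after lunch?

Rahul may refuse to return the report to who after lunch.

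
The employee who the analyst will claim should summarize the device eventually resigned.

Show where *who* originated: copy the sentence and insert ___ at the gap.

The employee who the analyst will claim ___ should summarize the device eventually resigned.

'who' functions as the subject of the clause embedded under 'claim'. The gap is right after 'claim'.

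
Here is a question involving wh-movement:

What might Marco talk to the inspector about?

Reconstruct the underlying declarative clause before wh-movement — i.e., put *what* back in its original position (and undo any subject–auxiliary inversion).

'what' is the object of the preposition 'about'. It moves to the left edge, and the trace sits right after 'about':
What might Marco talk to the inspector about ___?

Marco might talk to the inspector about what.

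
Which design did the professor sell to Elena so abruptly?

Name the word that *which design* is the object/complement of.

sell

Pre-movement form: The professor did sell which design to Elena so abruptly.
The filler 'which design' is interpreted as the direct object of 'sell'. Wh-movement fronts it, leaving a gap right after 'sell':
Which design did the professor sell ___ to Elena so abruptly?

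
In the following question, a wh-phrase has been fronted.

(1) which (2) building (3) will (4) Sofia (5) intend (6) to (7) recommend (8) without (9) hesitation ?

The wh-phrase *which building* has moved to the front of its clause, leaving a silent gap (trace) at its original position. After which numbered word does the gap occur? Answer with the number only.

Pre-movement form: Sofia will intend to recommend which building without hesitation.
'which building' is the direct object of 'recommend'. Fronting leaves a gap immediately after 'recommend':
Which building will Sofia intend to recommend ___ without hesitation?
'recommend' is word 7.

7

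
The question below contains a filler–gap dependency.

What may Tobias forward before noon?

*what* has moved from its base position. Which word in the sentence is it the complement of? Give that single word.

forward

Before movement: Tobias may forward what before noon.
The filler 'what' is interpreted as the direct object of 'forward'. It moves to the left edge, and the trace sits right after 'forward':
What may Tobias forward ___ before noon?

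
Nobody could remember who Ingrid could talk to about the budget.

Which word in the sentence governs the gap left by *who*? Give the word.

Pre-movement form: Ingrid could talk to who about the budget.
The filler 'who' is interpreted as the object of the preposition 'to'. Wh-movement fronts it, leaving a gap right after 'to':
Nobody could remember who Ingrid could talk to ___ about the budget.

to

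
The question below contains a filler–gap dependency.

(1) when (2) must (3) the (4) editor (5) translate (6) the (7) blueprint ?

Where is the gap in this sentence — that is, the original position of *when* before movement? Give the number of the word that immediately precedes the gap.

7

Before movement: The editor must translate the blueprint when.
'when' is the temporal adjunct. It moves to the left edge, and the trace sits right after 'blueprint':
When must the editor translate the blueprint ___?
'blueprint' is word 7.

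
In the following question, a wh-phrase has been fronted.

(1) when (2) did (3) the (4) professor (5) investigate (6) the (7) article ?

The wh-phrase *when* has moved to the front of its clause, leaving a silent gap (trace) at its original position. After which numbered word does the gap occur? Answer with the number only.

In situ: The professor did investigate the article when.
'when' functions as the temporal adjunct. It moves to the left edge, and the trace sits right after 'article':
When did the professor investigate the article ___?
'article' is word 7.

7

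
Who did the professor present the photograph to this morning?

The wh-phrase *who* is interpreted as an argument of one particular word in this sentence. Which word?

Pre-movement form: The professor did present the photograph to who this morning.
The filler 'who' is interpreted as the object of the preposition 'to' (recipient of 'present'). Fronting leaves a gap immediately after 'to':
Who did the professor present the photograph to ___ this morning?

to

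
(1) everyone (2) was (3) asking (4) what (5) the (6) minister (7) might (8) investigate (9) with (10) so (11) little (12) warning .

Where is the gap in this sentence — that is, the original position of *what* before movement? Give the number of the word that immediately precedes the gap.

In situ: The minister might investigate what with so little warning.
'what' functions as the direct object of 'investigate'. Fronting leaves a gap immediately after 'investigate':
Everyone was asking what the minister might investigate ___ with so little warning.
'investigate' is word 8.

8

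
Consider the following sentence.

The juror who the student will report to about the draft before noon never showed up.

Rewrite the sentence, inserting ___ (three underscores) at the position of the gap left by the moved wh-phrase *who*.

The juror who the student will report to ___ about the draft before noon never showed up.

'who' is the object of the preposition 'to'. The gap is right after 'to'.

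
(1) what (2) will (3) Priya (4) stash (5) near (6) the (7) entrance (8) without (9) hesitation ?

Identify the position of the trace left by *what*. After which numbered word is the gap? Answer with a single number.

Before movement: Priya will stash what near the entrance without hesitation.
'what' is the direct object of 'stash'. Fronting leaves a gap immediately after 'stash':
What will Priya stash ___ near the entrance without hesitation?
'stash' is word 4.

4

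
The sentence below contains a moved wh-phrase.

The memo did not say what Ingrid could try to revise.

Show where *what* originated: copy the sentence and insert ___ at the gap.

The memo did not say what Ingrid could try to revise ___.

In situ: Ingrid could try to revise what.
The filler 'what' is interpreted as the direct object of 'revise'. The gap is right after 'revise'.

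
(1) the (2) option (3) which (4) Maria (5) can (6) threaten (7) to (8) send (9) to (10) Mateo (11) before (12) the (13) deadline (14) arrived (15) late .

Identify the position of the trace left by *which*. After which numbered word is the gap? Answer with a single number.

'which' is the direct object of 'send'. Wh-movement fronts it, leaving a gap right after 'send':
The option which Maria can threaten to send ___ to Mateo before the deadline arrived late.
'send' is word 8.

8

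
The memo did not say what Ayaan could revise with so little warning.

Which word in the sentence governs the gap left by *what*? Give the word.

Underlying clause: Ayaan could revise what with so little warning.
The filler 'what' is interpreted as the direct object of 'revise'. It moves to the left edge, and the trace sits right after 'revise':
The memo did not say what Ayaan could revise ___ with so little warning.

revise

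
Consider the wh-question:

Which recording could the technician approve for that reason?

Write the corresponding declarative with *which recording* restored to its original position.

'which recording' functions as the direct object of 'approve'. Fronting leaves a gap immediately after 'approve':
Which recording could the technician approve ___ for that reason?

The technician could approve which recording for that reason.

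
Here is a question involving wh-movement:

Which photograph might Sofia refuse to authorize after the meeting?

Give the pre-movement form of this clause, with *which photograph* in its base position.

Sofia might refuse to authorize which photograph after the meeting.

The filler 'which photograph' is interpreted as the direct object of 'authorize'. Wh-movement fronts it, leaving a gap right after 'authorize':
Which photograph might Sofia refuse to authorize ___ after the meeting?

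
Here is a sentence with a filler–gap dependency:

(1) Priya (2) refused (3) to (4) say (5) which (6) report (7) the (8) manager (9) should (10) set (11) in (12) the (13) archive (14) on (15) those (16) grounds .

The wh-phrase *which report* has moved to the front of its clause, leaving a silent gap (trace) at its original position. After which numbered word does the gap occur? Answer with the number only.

Pre-movement form: The manager should set which report in the archive on those grounds.
'which report' functions as the direct object of 'set'. It moves to the left edge, and the trace sits right after 'set':
Priya refused to say which report the manager should set ___ in the archive on those grounds.
'set' is word 10.

10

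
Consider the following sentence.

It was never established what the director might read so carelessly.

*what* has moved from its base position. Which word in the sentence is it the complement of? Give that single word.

read

Underlying clause: The director might read what so carelessly.
'what' is the direct object of 'read'. Fronting leaves a gap immediately after 'read':
It was never established what the director might read ___ so carelessly.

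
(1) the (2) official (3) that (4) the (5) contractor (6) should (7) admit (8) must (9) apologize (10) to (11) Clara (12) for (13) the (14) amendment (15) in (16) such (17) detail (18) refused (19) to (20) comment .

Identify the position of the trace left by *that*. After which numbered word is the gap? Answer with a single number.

The filler 'that' is interpreted as the subject of the clause embedded under 'admit'. Fronting leaves a gap immediately after 'admit':
The official that the contractor should admit ___ must apologize to Clara for the amendment in such detail refused to comment.
'admit' is word 7.

7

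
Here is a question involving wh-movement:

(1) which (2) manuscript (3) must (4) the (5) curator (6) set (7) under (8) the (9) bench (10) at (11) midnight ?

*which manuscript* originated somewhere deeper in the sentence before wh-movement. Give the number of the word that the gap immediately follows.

Underlying clause: The curator must set which manuscript under the bench at midnight.
The filler 'which manuscript' is interpreted as the direct object of 'set'. Wh-movement fronts it, leaving a gap right after 'set':
Which manuscript must the curator set ___ under the bench at midnight?
'set' is word 6.

6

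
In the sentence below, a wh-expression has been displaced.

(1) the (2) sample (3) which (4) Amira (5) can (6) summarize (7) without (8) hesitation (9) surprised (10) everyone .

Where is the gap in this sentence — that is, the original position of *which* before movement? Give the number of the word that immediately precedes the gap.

6

The filler 'which' is interpreted as the direct object of 'summarize'. Fronting leaves a gap immediately after 'summarize':
The sample which Amira can summarize ___ without hesitation surprised everyone.
'summarize' is word 6.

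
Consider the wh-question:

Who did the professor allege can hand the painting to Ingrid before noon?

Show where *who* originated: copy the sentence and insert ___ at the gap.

In situ: The professor did allege who can hand the painting to Ingrid before noon.
The filler 'who' is interpreted as the subject of the clause embedded under 'allege'. The gap is right after 'allege'.

Who did the professor allege ___ can hand the painting to Ingrid before noon?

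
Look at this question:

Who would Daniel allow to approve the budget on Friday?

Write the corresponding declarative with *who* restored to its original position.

Daniel would allow who to approve the budget on Friday.

'who' functions as the direct object of 'allow'. It moves to the left edge, and the trace sits right after 'allow':
Who would Daniel allow ___ to approve the budget on Friday?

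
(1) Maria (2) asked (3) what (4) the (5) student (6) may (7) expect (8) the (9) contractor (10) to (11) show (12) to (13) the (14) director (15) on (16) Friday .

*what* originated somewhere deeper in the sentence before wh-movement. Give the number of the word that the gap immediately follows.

Before movement: The student may expect the contractor to show what to the director on Friday.
'what' is the direct object of 'show'. Wh-movement fronts it, leaving a gap right after 'show':
Maria asked what the student may expect the contractor to show ___ to the director on Friday.
'show' is word 11.

11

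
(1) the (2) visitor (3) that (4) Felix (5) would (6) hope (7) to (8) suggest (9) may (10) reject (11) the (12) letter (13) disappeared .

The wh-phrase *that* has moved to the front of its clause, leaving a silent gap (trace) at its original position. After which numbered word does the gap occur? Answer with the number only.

'that' is the subject of the clause embedded under 'suggest'. It moves to the left edge, and the trace sits right after 'suggest':
The visitor that Felix would hope to suggest ___ may reject the letter disappeared.
'suggest' is word 8.

8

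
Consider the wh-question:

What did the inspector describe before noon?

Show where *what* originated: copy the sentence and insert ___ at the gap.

What did the inspector describe ___ before noon?

Pre-movement form: The inspector did describe what before noon.
The filler 'what' is interpreted as the direct object of 'describe'. The gap is right after 'describe'.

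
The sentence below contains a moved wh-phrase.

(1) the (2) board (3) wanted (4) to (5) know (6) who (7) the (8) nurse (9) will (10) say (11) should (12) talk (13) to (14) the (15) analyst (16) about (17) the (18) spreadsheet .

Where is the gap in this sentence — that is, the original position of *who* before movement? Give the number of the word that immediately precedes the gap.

10

Underlying clause: The nurse will say who should talk to the analyst about the spreadsheet.
'who' functions as the subject of the clause embedded under 'say'. It moves to the left edge, and the trace sits right after 'say':
The board wanted to know who the nurse will say ___ should talk to the analyst about the spreadsheet.
'say' is word 10.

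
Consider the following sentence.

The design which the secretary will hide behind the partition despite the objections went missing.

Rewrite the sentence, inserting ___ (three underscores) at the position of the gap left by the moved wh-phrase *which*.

The filler 'which' is interpreted as the direct object of 'hide'. The gap is right after 'hide'.

The design which the secretary will hide ___ behind the partition despite the objections went missing.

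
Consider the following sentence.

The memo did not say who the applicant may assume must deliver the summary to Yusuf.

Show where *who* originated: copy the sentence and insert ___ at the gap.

Before movement: The applicant may assume who must deliver the summary to Yusuf.
'who' functions as the subject of the clause embedded under 'assume'. The gap is right after 'assume'.

The memo did not say who the applicant may assume ___ must deliver the summary to Yusuf.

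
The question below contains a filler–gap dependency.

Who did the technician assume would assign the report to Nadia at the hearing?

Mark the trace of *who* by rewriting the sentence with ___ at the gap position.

Before movement: The technician did assume who would assign the report to Nadia at the hearing.
'who' functions as the subject of the clause embedded under 'assume'. The gap is right after 'assume'.

Who did the technician assume ___ would assign the report to Nadia at the hearing?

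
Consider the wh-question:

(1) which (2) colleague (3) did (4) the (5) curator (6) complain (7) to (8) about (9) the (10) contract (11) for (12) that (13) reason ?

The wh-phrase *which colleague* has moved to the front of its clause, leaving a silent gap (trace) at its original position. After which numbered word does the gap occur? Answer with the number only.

7

Pre-movement form: The curator did complain to which colleague about the contract for that reason.
The filler 'which colleague' is interpreted as the object of the preposition 'to'. It moves to the left edge, and the trace sits right after 'to':
Which colleague did the curator complain to ___ about the contract for that reason?
'to' is word 7.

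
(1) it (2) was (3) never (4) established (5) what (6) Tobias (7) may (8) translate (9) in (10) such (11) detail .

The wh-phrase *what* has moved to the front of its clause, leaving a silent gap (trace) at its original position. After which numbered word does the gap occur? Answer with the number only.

8

Underlying clause: Tobias may translate what in such detail.
'what' functions as the direct object of 'translate'. Fronting leaves a gap immediately after 'translate':
It was never established what Tobias may translate ___ in such detail.
'translate' is word 8.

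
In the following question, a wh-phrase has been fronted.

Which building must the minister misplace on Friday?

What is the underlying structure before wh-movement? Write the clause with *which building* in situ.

The minister must misplace which building on Friday.

The filler 'which building' is interpreted as the direct object of 'misplace'. It moves to the left edge, and the trace sits right after 'misplace':
Which building must the minister misplace ___ on Friday?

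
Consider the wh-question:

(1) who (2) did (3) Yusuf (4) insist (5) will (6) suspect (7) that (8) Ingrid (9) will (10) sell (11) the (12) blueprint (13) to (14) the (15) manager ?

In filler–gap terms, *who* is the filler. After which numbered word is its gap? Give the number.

Underlying clause: Yusuf did insist who will suspect that Ingrid will sell the blueprint to the manager.
'who' is the subject of the clause embedded under 'insist'. It moves to the left edge, and the trace sits right after 'insist':
Who did Yusuf insist ___ will suspect that Ingrid will sell the blueprint to the manager?
'insist' is word 4.

4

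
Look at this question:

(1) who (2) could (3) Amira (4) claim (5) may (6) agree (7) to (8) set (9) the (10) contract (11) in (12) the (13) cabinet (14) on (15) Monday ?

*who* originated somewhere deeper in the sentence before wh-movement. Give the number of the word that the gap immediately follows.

4

Pre-movement form: Amira could claim who may agree to set the contract in the cabinet on Monday.
'who' is the subject of the clause embedded under 'claim'. Wh-movement fronts it, leaving a gap right after 'claim':
Who could Amira claim ___ may agree to set the contract in the cabinet on Monday?
'claim' is word 4.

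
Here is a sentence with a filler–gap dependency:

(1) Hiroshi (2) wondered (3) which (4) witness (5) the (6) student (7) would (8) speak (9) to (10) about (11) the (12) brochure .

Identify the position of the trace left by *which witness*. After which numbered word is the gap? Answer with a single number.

9

In situ: The student would speak to which witness about the brochure.
The filler 'which witness' is interpreted as the object of the preposition 'to'. Fronting leaves a gap immediately after 'to':
Hiroshi wondered which witness the student would speak to ___ about the brochure.
'to' is word 9.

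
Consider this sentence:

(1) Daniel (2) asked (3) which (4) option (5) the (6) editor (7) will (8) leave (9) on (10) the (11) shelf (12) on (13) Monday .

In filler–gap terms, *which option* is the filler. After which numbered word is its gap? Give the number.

8

Before movement: The editor will leave which option on the shelf on Monday.
The filler 'which option' is interpreted as the direct object of 'leave'. Wh-movement fronts it, leaving a gap right after 'leave':
Daniel asked which option the editor will leave ___ on the shelf on Monday.
'leave' is word 8.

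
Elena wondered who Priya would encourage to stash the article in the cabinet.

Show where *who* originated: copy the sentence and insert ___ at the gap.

Elena wondered who Priya would encourage ___ to stash the article in the cabinet.

Underlying clause: Priya would encourage who to stash the article in the cabinet.
'who' is the direct object of 'encourage'. The gap is right after 'encourage'.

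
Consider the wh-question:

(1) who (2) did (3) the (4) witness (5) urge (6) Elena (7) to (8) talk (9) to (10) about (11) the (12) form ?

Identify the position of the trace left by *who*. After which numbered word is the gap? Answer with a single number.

9

Before movement: The witness did urge Elena to talk to who about the form.
The filler 'who' is interpreted as the object of the preposition 'to'. Wh-movement fronts it, leaving a gap right after 'to':
Who did the witness urge Elena to talk to ___ about the form?
'to' is word 9.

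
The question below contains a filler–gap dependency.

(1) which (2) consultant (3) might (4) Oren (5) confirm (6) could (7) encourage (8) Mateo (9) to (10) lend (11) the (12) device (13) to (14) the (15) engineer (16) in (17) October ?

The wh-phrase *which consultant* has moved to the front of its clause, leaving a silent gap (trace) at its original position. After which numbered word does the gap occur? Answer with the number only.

Pre-movement form: Oren might confirm which consultant could encourage Mateo to lend the device to the engineer in October.
The filler 'which consultant' is interpreted as the subject of the clause embedded under 'confirm'. Wh-movement fronts it, leaving a gap right after 'confirm':
Which consultant might Oren confirm ___ could encourage Mateo to lend the device to the engineer in October?
'confirm' is word 5.

5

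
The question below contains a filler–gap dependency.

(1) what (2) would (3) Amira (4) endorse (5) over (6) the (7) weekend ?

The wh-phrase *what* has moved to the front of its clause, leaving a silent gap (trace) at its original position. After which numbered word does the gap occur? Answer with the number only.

In situ: Amira would endorse what over the weekend.
The filler 'what' is interpreted as the direct object of 'endorse'. It moves to the left edge, and the trace sits right after 'endorse':
What would Amira endorse ___ over the weekend?
'endorse' is word 4.

4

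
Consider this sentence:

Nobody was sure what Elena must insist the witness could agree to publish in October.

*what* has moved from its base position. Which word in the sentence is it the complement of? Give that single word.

publish

Before movement: Elena must insist the witness could agree to publish what in October.
'what' functions as the direct object of 'publish'. It moves to the left edge, and the trace sits right after 'publish':
Nobody was sure what Elena must insist the witness could agree to publish ___ in October.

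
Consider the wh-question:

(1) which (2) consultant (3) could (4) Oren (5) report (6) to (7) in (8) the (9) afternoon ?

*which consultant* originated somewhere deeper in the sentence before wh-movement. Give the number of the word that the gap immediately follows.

In situ: Oren could report to which consultant in the afternoon.
The filler 'which consultant' is interpreted as the object of the preposition 'to'. Fronting leaves a gap immediately after 'to':
Which consultant could Oren report to ___ in the afternoon?
'to' is word 6.

6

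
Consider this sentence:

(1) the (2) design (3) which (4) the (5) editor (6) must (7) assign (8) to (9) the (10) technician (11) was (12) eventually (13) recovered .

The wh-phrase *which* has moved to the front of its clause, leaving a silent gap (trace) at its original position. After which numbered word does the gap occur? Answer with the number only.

'which' functions as the direct object of 'assign'. Wh-movement fronts it, leaving a gap right after 'assign':
The design which the editor must assign ___ to the technician was eventually recovered.
'assign' is word 7.

7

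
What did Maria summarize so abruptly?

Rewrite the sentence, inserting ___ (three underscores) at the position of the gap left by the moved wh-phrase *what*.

What did Maria summarize ___ so abruptly?

Pre-movement form: Maria did summarize what so abruptly.
'what' is the direct object of 'summarize'. The gap is right after 'summarize'.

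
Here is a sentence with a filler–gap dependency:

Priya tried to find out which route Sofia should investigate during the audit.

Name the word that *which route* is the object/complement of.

investigate

Before movement: Sofia should investigate which route during the audit.
'which route' is the direct object of 'investigate'. Fronting leaves a gap immediately after 'investigate':
Priya tried to find out which route Sofia should investigate ___ during the audit.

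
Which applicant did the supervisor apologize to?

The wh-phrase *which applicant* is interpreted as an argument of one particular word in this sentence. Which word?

In situ: The supervisor did apologize to which applicant.
'which applicant' is the object of the preposition 'to'. Fronting leaves a gap immediately after 'to':
Which applicant did the supervisor apologize to ___?

to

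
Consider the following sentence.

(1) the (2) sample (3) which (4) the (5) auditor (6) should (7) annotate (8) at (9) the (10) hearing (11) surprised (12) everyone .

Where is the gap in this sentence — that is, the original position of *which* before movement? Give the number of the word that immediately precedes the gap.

'which' is the direct object of 'annotate'. Fronting leaves a gap immediately after 'annotate':
The sample which the auditor should annotate ___ at the hearing surprised everyone.
'annotate' is word 7.

7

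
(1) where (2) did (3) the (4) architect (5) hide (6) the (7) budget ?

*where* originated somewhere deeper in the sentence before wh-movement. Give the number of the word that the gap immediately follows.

7

Before movement: The architect did hide the budget where.
'where' is the locative complement of 'hide'. Wh-movement fronts it, leaving a gap right after 'budget':
Where did the architect hide the budget ___?
'budget' is word 7.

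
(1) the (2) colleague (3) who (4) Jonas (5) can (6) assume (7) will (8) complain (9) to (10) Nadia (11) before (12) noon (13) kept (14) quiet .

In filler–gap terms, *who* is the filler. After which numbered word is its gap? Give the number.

6

'who' is the subject of the clause embedded under 'assume'. Wh-movement fronts it, leaving a gap right after 'assume':
The colleague who Jonas can assume ___ will complain to Nadia before noon kept quiet.
'assume' is word 6.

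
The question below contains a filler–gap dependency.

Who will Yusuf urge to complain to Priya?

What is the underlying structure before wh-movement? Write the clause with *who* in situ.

Yusuf will urge who to complain to Priya.

The filler 'who' is interpreted as the direct object of 'urge'. Wh-movement fronts it, leaving a gap right after 'urge':
Who will Yusuf urge ___ to complain to Priya?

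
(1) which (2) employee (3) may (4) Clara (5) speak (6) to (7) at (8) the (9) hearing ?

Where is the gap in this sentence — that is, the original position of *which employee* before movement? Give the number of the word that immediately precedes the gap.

6

Before movement: Clara may speak to which employee at the hearing.
The filler 'which employee' is interpreted as the object of the preposition 'to'. It moves to the left edge, and the trace sits right after 'to':
Which employee may Clara speak to ___ at the hearing?
'to' is word 6.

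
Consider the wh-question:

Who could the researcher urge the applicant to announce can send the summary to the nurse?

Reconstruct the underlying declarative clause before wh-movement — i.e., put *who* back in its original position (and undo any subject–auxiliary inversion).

The filler 'who' is interpreted as the subject of the clause embedded under 'announce'. It moves to the left edge, and the trace sits right after 'announce':
Who could the researcher urge the applicant to announce ___ can send the summary to the nurse?

The researcher could urge the applicant to announce who can send the summary to the nurse.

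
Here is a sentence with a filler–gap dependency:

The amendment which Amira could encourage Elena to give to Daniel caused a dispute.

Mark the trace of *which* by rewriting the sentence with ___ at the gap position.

The filler 'which' is interpreted as the direct object of 'give'. The gap is right after 'give'.

The amendment which Amira could encourage Elena to give ___ to Daniel caused a dispute.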